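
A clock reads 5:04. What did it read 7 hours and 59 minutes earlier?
Starting time: 5:04 = 304 total minutes past 12:00
Subtracting: 7 hours and 59 minutes = 479 minutes
304 - 479 = -175 (negative, add 12 hours = 720) = 545 minutes
= 9 hours and 5 minutes past 12:00 = 9:05

Final answer: 9:05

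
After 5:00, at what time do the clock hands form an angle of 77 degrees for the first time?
At t minutes past 5:00, the hour hand is at 30 x 5 + 0.5t degrees and the minute hand is at 6t degrees.
The smaller angle between them is 77 degrees when |30H - 5.5t| = 77 or |30H - 5.5t| = 283.
With H = 5, solve 30 x 5 - 5.5t = +/- target for each target:
  t = (30 x 5 - 77) / 5.5 = 13.27
  t = (30 x 5 + 77) / 5.5 = 41.27
  t = (30 x 5 - 283) / 5.5 = -24.18 (outside (0, 60))
  t = (30 x 5 + 283) / 5.5 = 78.73 (outside (0, 60))
Valid solutions in (0, 60): {13.27, 41.27} minutes.
The first occurrence is t = 13.27 minutes.
The hands form a 77-degree angle at 13.27 minutes past 5:00.

Final answer: 13.27 minutes past 5:00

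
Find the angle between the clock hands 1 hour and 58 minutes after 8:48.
First find the time 1 hour and 58 minutes after 8:48.
Total minutes: 8 x 60 + 48 + 1 x 60 + 58 = 646.
646 mod 720 = 646 minutes = 10:46.
Now compute the angle at 10:46:
Hour hand: 10 x 30 + 46 x 0.5 = 323 degrees
Minute hand: 46 x 6 = 276 degrees
Difference: |323 - 276| = 47 degrees
The angle is 47 degrees

Final answer: 47 degrees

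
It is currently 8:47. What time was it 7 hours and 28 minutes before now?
Starting time: 8:47 = 527 total minutes past 12:00
Subtracting: 7 hours and 28 minutes = 448 minutes
527 - 448 = 79 minutes
= 1 hour and 19 minutes past 12:00 = 1:19

Final answer: 1:19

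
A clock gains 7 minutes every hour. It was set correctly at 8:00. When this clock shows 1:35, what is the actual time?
For every 60 true minutes, the faulty clock advances 67 minutes, so 1 faulty-clock minute corresponds to 60/67 true minutes.
From 8:00 to 1:35 on the faulty dial is 335 minutes.
True elapsed: 335 x 60/67 = 300 minutes = 5 hours.
True time: 8:00 + 5 hours = 1:00.

Final answer: 1:00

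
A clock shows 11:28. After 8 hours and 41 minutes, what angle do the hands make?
First find the time 8 hours and 41 minutes after 11:28.
Total minutes: 11 x 60 + 28 + 8 x 60 + 41 = 1209.
1209 mod 720 = 489 minutes = 8:09.
Now compute the angle at 8:09:
Hour hand: 8 x 30 + 9 x 0.5 = 244.5 degrees
Minute hand: 9 x 6 = 54 degrees
Difference: |244.5 - 54| = 190.5 degrees
Smaller angle: 360 - 190.5 = 169.5 degrees

Final answer: 169.5 degrees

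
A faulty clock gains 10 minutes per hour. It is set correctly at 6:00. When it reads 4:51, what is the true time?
For every 60 true minutes, the faulty clock advances 70 minutes, so 1 faulty-clock minute corresponds to 60/70 true minutes.
From 6:00 to 4:51 on the faulty dial is 651 minutes.
True elapsed: 651 x 60/70 = 558 minutes = 9 hours and 18 minutes.
True time: 6:00 + 9 hours and 18 minutes = 3:18.

Final answer: 3:18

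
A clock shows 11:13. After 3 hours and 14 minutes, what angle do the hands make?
First find the time 3 hours and 14 minutes after 11:13.
Total minutes: 11 x 60 + 13 + 3 x 60 + 14 = 867.
867 mod 720 = 147 minutes = 2:27.
Now compute the angle at 2:27:
Hour hand: 2 x 30 + 27 x 0.5 = 73.5 degrees
Minute hand: 27 x 6 = 162 degrees
Difference: |73.5 - 162| = 88.5 degrees
The angle is 88.5 degrees

Final answer: 88.5 degrees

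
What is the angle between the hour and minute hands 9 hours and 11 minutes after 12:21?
First find the time 9 hours and 11 minutes after 12:21.
Total minutes: 12 x 60 + 21 + 9 x 60 + 11 = 1292.
1292 mod 720 = 572 minutes = 9:32.
Now compute the angle at 9:32:
Hour hand: 9 x 30 + 32 x 0.5 = 286 degrees
Minute hand: 32 x 6 = 192 degrees
Difference: |286 - 192| = 94 degrees
The angle is 94 degrees

Final answer: 94 degrees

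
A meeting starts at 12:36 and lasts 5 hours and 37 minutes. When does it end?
Starting time: 12:36
Adding 37 minutes to 36 minutes: 36 + 37 = 73 minutes = 1 hour and 13 minutes
Adding 5 hours: 12 + 5 + 1 (carry) = 18 - 12 = 6
Final time: 6:13

Final answer: 6:13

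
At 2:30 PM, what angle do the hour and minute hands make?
Hour hand position: 2 x 30 + 30 x 0.5 = 75 degrees
Minute hand position: 30 x 6 = 180 degrees
Difference: |75 - 180| = 105 degrees
The angle between the hands is 105 degrees

Final answer: 105 degrees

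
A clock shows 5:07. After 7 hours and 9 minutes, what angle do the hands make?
First find the time 7 hours and 9 minutes after 5:07.
Total minutes: 5 x 60 + 7 + 7 x 60 + 9 = 736.
736 mod 720 = 16 minutes = 12:16.
Now compute the angle at 12:16:
Hour hand: 0 x 30 + 16 x 0.5 = 8 degrees
Minute hand: 16 x 6 = 96 degrees
Difference: |8 - 96| = 88 degrees
The angle is 88 degrees

Final answer: 88 degrees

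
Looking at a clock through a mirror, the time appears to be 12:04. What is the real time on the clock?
Reflection across the vertical (12-6) axis maps a hand at angle A degrees to (360 - A) degrees, which sends a reading of T minutes past 12:00 to (720 - T) minutes past 12:00.
Mirror reads 12:04 = 4 minutes past 12:00.
Actual time: (720 - 4) mod 720 = 716 minutes = 11:56.

Final answer: 11:56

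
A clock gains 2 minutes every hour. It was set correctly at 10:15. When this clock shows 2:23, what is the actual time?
For every 60 true minutes, the faulty clock advances 62 minutes, so 1 faulty-clock minute corresponds to 60/62 true minutes.
From 10:15 to 2:23 on the faulty dial is 248 minutes.
True elapsed: 248 x 60/62 = 240 minutes = 4 hours.
True time: 10:15 + 4 hours = 2:15.

Final answer: 2:15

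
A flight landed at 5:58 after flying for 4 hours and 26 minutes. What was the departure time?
Starting time: 5:58 = 358 total minutes past 12:00
Subtracting: 4 hours and 26 minutes = 266 minutes
358 - 266 = 92 minutes
= 1 hour and 32 minutes past 12:00 = 1:32

Final answer: 1:32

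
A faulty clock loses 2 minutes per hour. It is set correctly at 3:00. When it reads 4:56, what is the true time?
For every 60 true minutes, the faulty clock advances 58 minutes, so 1 faulty-clock minute corresponds to 60/58 true minutes.
From 3:00 to 4:56 on the faulty dial is 116 minutes.
True elapsed: 116 x 60/58 = 120 minutes = 2 hours.
True time: 3:00 + 2 hours = 5:00.

Final answer: 5:00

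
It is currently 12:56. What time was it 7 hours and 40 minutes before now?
Starting time: 12:56 = 56 total minutes past 12:00
Subtracting: 7 hours and 40 minutes = 460 minutes
56 - 460 = -404 (negative, add 12 hours = 720) = 316 minutes
= 5 hours and 16 minutes past 12:00 = 5:16

Final answer: 5:16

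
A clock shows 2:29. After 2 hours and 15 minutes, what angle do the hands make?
First find the time 2 hours and 15 minutes after 2:29.
Total minutes: 2 x 60 + 29 + 2 x 60 + 15 = 284.
284 mod 720 = 284 minutes = 4:44.
Now compute the angle at 4:44:
Hour hand: 4 x 30 + 44 x 0.5 = 142 degrees
Minute hand: 44 x 6 = 264 degrees
Difference: |142 - 264| = 122 degrees
The angle is 122 degrees

Final answer: 122 degrees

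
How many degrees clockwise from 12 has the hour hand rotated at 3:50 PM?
The hour hand moves 30 degrees per hour and 0.5 degrees per minute.
At 3:50: (3) x 30 + 50 x 0.5 = 90 + 25 = 115 degrees

Final answer: 115 degrees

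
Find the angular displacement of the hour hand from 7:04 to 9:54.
The hour hand moves 0.5 degrees per minute.
Time elapsed: 9:54 - 7:04 = 170 minutes
Angular displacement: 170 x 0.5 = 85 degrees

Final answer: 85 degrees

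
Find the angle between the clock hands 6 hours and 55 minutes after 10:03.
First find the time 6 hours and 55 minutes after 10:03.
Total minutes: 10 x 60 + 3 + 6 x 60 + 55 = 1018.
1018 mod 720 = 298 minutes = 4:58.
Now compute the angle at 4:58:
Hour hand: 4 x 30 + 58 x 0.5 = 149 degrees
Minute hand: 58 x 6 = 348 degrees
Difference: |149 - 348| = 199 degrees
Smaller angle: 360 - 199 = 161 degrees

Final answer: 161 degrees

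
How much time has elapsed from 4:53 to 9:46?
From 4:53 to 9:46:
(9 x 60 + 46) - (4 x 60 + 53) = 586 - 293 = 293 minutes
= 4 hours and 53 minutes

Final answer: 4 hours and 53 minutes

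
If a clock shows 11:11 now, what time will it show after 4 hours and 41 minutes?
Starting time: 11:11
Adding 41 minutes to 11 minutes: 11 + 41 = 52 minutes
Adding 4 hours: 11 + 4 = 15 - 12 = 3
Final time: 3:52

Final answer: 3:52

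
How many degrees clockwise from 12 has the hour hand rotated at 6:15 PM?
The hour hand moves 30 degrees per hour and 0.5 degrees per minute.
At 6:15: (6) x 30 + 15 x 0.5 = 180 + 7.5 = 187.5 degrees

Final answer: 187.5 degrees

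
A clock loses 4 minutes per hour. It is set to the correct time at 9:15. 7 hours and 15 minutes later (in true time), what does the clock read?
For every 60 true minutes, the faulty clock advances 60 - 4 = 56 minutes.
True elapsed: 7 hours and 15 minutes = 435 minutes.
Faulty clock advances: 435 x 56/60 = 406 minutes (drift: 29 minutes behind).
Shown time: 9:15 + 406 minutes = 4:01.

Final answer: 4:01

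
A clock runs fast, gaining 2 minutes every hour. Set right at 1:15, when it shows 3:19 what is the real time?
For every 60 true minutes, the faulty clock advances 62 minutes, so 1 faulty-clock minute corresponds to 60/62 true minutes.
From 1:15 to 3:19 on the faulty dial is 124 minutes.
True elapsed: 124 x 60/62 = 120 minutes = 2 hours.
True time: 1:15 + 2 hours = 3:15.

Final answer: 3:15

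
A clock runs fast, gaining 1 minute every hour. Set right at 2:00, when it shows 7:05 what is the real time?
For every 60 true minutes, the faulty clock advances 61 minutes, so 1 faulty-clock minute corresponds to 60/61 true minutes.
From 2:00 to 7:05 on the faulty dial is 305 minutes.
True elapsed: 305 x 60/61 = 300 minutes = 5 hours.
True time: 2:00 + 5 hours = 7:00.

Final answer: 7:00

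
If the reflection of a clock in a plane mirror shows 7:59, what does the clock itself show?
Reflection across the vertical (12-6) axis maps a hand at angle A degrees to (360 - A) degrees, which sends a reading of T minutes past 12:00 to (720 - T) minutes past 12:00.
Mirror reads 7:59 = 479 minutes past 12:00.
Actual time: (720 - 479) mod 720 = 241 minutes = 4:01.

Final answer: 4:01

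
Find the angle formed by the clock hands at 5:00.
Hour hand position: 5 x 30 + 0 x 0.5 = 150 degrees
Minute hand position: 0 x 6 = 0 degrees
Difference: |150 - 0| = 150 degrees
The angle between the hands is 150 degrees

Final answer: 150 degrees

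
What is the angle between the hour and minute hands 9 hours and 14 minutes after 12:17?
First find the time 9 hours and 14 minutes after 12:17.
Total minutes: 12 x 60 + 17 + 9 x 60 + 14 = 1291.
1291 mod 720 = 571 minutes = 9:31.
Now compute the angle at 9:31:
Hour hand: 9 x 30 + 31 x 0.5 = 285.5 degrees
Minute hand: 31 x 6 = 186 degrees
Difference: |285.5 - 186| = 99.5 degrees
The angle is 99.5 degrees

Final answer: 99.5 degrees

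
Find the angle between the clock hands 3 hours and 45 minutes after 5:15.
First find the time 3 hours and 45 minutes after 5:15.
Total minutes: 5 x 60 + 15 + 3 x 60 + 45 = 540.
540 mod 720 = 540 minutes = 9:00.
Now compute the angle at 9:00:
Hour hand: 9 x 30 + 0 x 0.5 = 270 degrees
Minute hand: 0 x 6 = 0 degrees
Difference: |270 - 0| = 270 degrees
Smaller angle: 360 - 270 = 90 degrees

Final answer: 90 degrees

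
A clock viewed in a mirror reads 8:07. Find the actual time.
Reflection across the vertical (12-6) axis maps a hand at angle A degrees to (360 - A) degrees, which sends a reading of T minutes past 12:00 to (720 - T) minutes past 12:00.
Mirror reads 8:07 = 487 minutes past 12:00.
Actual time: (720 - 487) mod 720 = 233 minutes = 3:53.

Final answer: 3:53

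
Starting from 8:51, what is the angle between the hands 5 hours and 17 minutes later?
First find the time 5 hours and 17 minutes after 8:51.
Total minutes: 8 x 60 + 51 + 5 x 60 + 17 = 848.
848 mod 720 = 128 minutes = 2:08.
Now compute the angle at 2:08:
Hour hand: 2 x 30 + 8 x 0.5 = 64 degrees
Minute hand: 8 x 6 = 48 degrees
Difference: |64 - 48| = 16 degrees
The angle is 16 degrees

Final answer: 16 degrees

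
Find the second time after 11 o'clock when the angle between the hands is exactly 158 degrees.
At t minutes past 11:00, the hour hand is at 30 x 11 + 0.5t degrees and the minute hand is at 6t degrees.
The smaller angle between them is 158 degrees when |30H - 5.5t| = 158 or |30H - 5.5t| = 202.
With H = 11, solve 30 x 11 - 5.5t = +/- target for each target:
  t = (30 x 11 - 158) / 5.5 = 31.27
  t = (30 x 11 + 158) / 5.5 = 88.73 (outside (0, 60))
  t = (30 x 11 - 202) / 5.5 = 23.27
  t = (30 x 11 + 202) / 5.5 = 96.73 (outside (0, 60))
Valid solutions in (0, 60): {23.27, 31.27} minutes.
The second occurrence is t = 31.27 minutes.
The hands form a 158-degree angle at 31.27 minutes past 11:00.

Final answer: 31.27 minutes past 11:00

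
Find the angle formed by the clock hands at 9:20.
Hour hand position: 9 x 30 + 20 x 0.5 = 280 degrees
Minute hand position: 20 x 6 = 120 degrees
Difference: |280 - 120| = 160 degrees
The angle between the hands is 160 degrees

Final answer: 160 degrees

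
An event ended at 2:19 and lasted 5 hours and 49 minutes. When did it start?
Starting time: 2:19 = 139 total minutes past 12:00
Subtracting: 5 hours and 49 minutes = 349 minutes
139 - 349 = -210 (negative, add 12 hours = 720) = 510 minutes
= 8 hours and 30 minutes past 12:00 = 8:30

Final answer: 8:30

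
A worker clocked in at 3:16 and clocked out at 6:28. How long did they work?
From 3:16 to 6:28:
(6 x 60 + 28) - (3 x 60 + 16) = 388 - 196 = 192 minutes
= 3 hours and 12 minutes

Final answer: 3 hours and 12 minutes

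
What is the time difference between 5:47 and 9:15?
From 5:47 to 9:15:
(9 x 60 + 15) - (5 x 60 + 47) = 555 - 347 = 208 minutes
= 3 hours and 28 minutes

Final answer: 3 hours and 28 minutes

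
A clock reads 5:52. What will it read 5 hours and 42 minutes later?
Starting time: 5:52
Adding 42 minutes to 52 minutes: 52 + 42 = 94 minutes = 1 hour and 34 minutes
Adding 5 hours: 5 + 5 + 1 (carry) = 11
Final time: 11:34

Final answer: 11:34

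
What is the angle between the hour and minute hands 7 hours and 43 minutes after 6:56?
First find the time 7 hours and 43 minutes after 6:56.
Total minutes: 6 x 60 + 56 + 7 x 60 + 43 = 879.
879 mod 720 = 159 minutes = 2:39.
Now compute the angle at 2:39:
Hour hand: 2 x 30 + 39 x 0.5 = 79.5 degrees
Minute hand: 39 x 6 = 234 degrees
Difference: |79.5 - 234| = 154.5 degrees
The angle is 154.5 degrees

Final answer: 154.5 degrees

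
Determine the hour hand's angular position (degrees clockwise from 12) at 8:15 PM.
The hour hand moves 30 degrees per hour and 0.5 degrees per minute.
At 8:15: (8) x 30 + 15 x 0.5 = 240 + 7.5 = 247.5 degrees

Final answer: 247.5 degrees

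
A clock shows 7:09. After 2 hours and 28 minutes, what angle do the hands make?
First find the time 2 hours and 28 minutes after 7:09.
Total minutes: 7 x 60 + 9 + 2 x 60 + 28 = 577.
577 mod 720 = 577 minutes = 9:37.
Now compute the angle at 9:37:
Hour hand: 9 x 30 + 37 x 0.5 = 288.5 degrees
Minute hand: 37 x 6 = 222 degrees
Difference: |288.5 - 222| = 66.5 degrees
The angle is 66.5 degrees

Final answer: 66.5 degrees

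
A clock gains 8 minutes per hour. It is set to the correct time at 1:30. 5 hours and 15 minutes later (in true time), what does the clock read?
For every 60 true minutes, the faulty clock advances 60 + 8 = 68 minutes.
True elapsed: 5 hours and 15 minutes = 315 minutes.
Faulty clock advances: 315 x 68/60 = 357 minutes (drift: 42 minutes ahead).
Shown time: 1:30 + 357 minutes = 7:27.

Final answer: 7:27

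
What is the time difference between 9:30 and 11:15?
From 9:30 to 11:15:
(11 x 60 + 15) - (9 x 60 + 30) = 675 - 570 = 105 minutes
= 1 hour and 45 minutes

Final answer: 1 hour and 45 minutes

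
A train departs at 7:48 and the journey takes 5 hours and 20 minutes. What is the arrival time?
Starting time: 7:48
Adding 20 minutes to 48 minutes: 48 + 20 = 68 minutes = 1 hour and 8 minutes
Adding 5 hours: 7 + 5 + 1 (carry) = 13 - 12 = 1
Final time: 1:08

Final answer: 1:08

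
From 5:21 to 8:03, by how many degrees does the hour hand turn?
The hour hand moves 0.5 degrees per minute.
Time elapsed: 8:03 - 5:21 = 162 minutes
Angular displacement: 162 x 0.5 = 81 degrees

Final answer: 81 degrees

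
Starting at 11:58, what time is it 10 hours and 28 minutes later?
Starting time: 11:58
Adding 28 minutes to 58 minutes: 58 + 28 = 86 minutes = 1 hour and 26 minutes
Adding 10 hours: 11 + 10 + 1 (carry) = 22 - 12 = 10
Final time: 10:26

Final answer: 10:26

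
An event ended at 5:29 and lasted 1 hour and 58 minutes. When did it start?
Starting time: 5:29 = 329 total minutes past 12:00
Subtracting: 1 hour and 58 minutes = 118 minutes
329 - 118 = 211 minutes
= 3 hours and 31 minutes past 12:00 = 3:31

Final answer: 3:31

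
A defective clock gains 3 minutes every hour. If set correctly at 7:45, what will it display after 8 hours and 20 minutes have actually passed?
For every 60 true minutes, the faulty clock advances 60 + 3 = 63 minutes.
True elapsed: 8 hours and 20 minutes = 500 minutes.
Faulty clock advances: 500 x 63/60 = 525 minutes (drift: 25 minutes ahead).
Shown time: 7:45 + 525 minutes = 4:30.

Final answer: 4:30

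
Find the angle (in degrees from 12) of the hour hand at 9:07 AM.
The hour hand moves 30 degrees per hour and 0.5 degrees per minute.
At 9:07: (9) x 30 + 7 x 0.5 = 270 + 3.5 = 273.5 degrees

Final answer: 273.5 degrees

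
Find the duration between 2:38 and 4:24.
From 2:38 to 4:24:
(4 x 60 + 24) - (2 x 60 + 38) = 264 - 158 = 106 minutes
= 1 hour and 46 minutes

Final answer: 1 hour and 46 minutes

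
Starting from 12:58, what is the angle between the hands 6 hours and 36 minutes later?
First find the time 6 hours and 36 minutes after 12:58.
Total minutes: 12 x 60 + 58 + 6 x 60 + 36 = 1174.
1174 mod 720 = 454 minutes = 7:34.
Now compute the angle at 7:34:
Hour hand: 7 x 30 + 34 x 0.5 = 227 degrees
Minute hand: 34 x 6 = 204 degrees
Difference: |227 - 204| = 23 degrees
The angle is 23 degrees

Final answer: 23 degrees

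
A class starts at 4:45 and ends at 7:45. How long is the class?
From 4:45 to 7:45:
(7 x 60 + 45) - (4 x 60 + 45) = 465 - 285 = 180 minutes
= 3 hours

Final answer: 3 hours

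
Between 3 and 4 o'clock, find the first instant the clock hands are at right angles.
At t minutes past 3:00, the hour hand is at 30 x 3 + 0.5t degrees and the minute hand is at 6t degrees.
The smaller angle between them is 90 degrees when |30H - 5.5t| = 90 or |30H - 5.5t| = 270.
With H = 3, solve 30 x 3 - 5.5t = +/- target for each target:
  t = (30 x 3 - 90) / 5.5 = 0 (outside (0, 60))
  t = (30 x 3 + 90) / 5.5 = 32.73
  t = (30 x 3 - 270) / 5.5 = -32.73 (outside (0, 60))
  t = (30 x 3 + 270) / 5.5 = 65.45 (outside (0, 60))
Valid solutions in (0, 60): {32.73} minutes.
First occurrence: t = 32.73 minutes.
The hands are at right angles at 32.73 minutes past 3:00.

Final answer: 32.73 minutes past 3:00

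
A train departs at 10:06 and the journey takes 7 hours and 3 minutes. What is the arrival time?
Starting time: 10:06
Adding 3 minutes to 6 minutes: 6 + 3 = 9 minutes
Adding 7 hours: 10 + 7 = 17 - 12 = 5
Final time: 5:09

Final answer: 5:09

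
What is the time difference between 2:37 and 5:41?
From 2:37 to 5:41:
(5 x 60 + 41) - (2 x 60 + 37) = 341 - 157 = 184 minutes
= 3 hours and 4 minutes

Final answer: 3 hours and 4 minutes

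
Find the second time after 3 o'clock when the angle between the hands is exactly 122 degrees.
At t minutes past 3:00, the hour hand is at 30 x 3 + 0.5t degrees and the minute hand is at 6t degrees.
The smaller angle between them is 122 degrees when |30H - 5.5t| = 122 or |30H - 5.5t| = 238.
With H = 3, solve 30 x 3 - 5.5t = +/- target for each target:
  t = (30 x 3 - 122) / 5.5 = -5.82 (outside (0, 60))
  t = (30 x 3 + 122) / 5.5 = 38.55
  t = (30 x 3 - 238) / 5.5 = -26.91 (outside (0, 60))
  t = (30 x 3 + 238) / 5.5 = 59.64
Valid solutions in (0, 60): {38.55, 59.64} minutes.
The second occurrence is t = 59.64 minutes.
The hands form a 122-degree angle at 59.64 minutes past 3:00.

Final answer: 59.64 minutes past 3:00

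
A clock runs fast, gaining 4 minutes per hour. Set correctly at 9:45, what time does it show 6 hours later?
For every 60 true minutes, the faulty clock advances 60 + 4 = 64 minutes.
True elapsed: 6 hours = 360 minutes.
Faulty clock advances: 360 x 64/60 = 384 minutes (drift: 24 minutes ahead).
Shown time: 9:45 + 384 minutes = 4:09.

Final answer: 4:09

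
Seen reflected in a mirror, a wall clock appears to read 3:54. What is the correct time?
Reflection across the vertical (12-6) axis maps a hand at angle A degrees to (360 - A) degrees, which sends a reading of T minutes past 12:00 to (720 - T) minutes past 12:00.
Mirror reads 3:54 = 234 minutes past 12:00.
Actual time: (720 - 234) mod 720 = 486 minutes = 8:06.

Final answer: 8:06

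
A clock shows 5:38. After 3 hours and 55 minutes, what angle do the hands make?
First find the time 3 hours and 55 minutes after 5:38.
Total minutes: 5 x 60 + 38 + 3 x 60 + 55 = 573.
573 mod 720 = 573 minutes = 9:33.
Now compute the angle at 9:33:
Hour hand: 9 x 30 + 33 x 0.5 = 286.5 degrees
Minute hand: 33 x 6 = 198 degrees
Difference: |286.5 - 198| = 88.5 degrees
The angle is 88.5 degrees

Final answer: 88.5 degrees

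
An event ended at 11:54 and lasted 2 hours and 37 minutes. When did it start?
Starting time: 11:54 = 714 total minutes past 12:00
Subtracting: 2 hours and 37 minutes = 157 minutes
714 - 157 = 557 minutes
= 9 hours and 17 minutes past 12:00 = 9:17

Final answer: 9:17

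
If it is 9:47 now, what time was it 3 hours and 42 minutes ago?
Starting time: 9:47 = 587 total minutes past 12:00
Subtracting: 3 hours and 42 minutes = 222 minutes
587 - 222 = 365 minutes
= 6 hours and 5 minutes past 12:00 = 6:05

Final answer: 6:05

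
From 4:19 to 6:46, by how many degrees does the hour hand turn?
The hour hand moves 0.5 degrees per minute.
Time elapsed: 6:46 - 4:19 = 147 minutes
Angular displacement: 147 x 0.5 = 73.5 degrees

Final answer: 73.5 degrees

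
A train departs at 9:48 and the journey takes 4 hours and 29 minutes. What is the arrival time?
Starting time: 9:48
Adding 29 minutes to 48 minutes: 48 + 29 = 77 minutes = 1 hour and 17 minutes
Adding 4 hours: 9 + 4 + 1 (carry) = 14 - 12 = 2
Final time: 2:17

Final answer: 2:17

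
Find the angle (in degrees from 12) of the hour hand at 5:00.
The hour hand moves 30 degrees per hour and 0.5 degrees per minute.
At 5:00: (5) x 30 + 0 x 0.5 = 150 + 0 = 150 degrees

Final answer: 150 degrees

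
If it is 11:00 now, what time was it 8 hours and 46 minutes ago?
Starting time: 11:00 = 660 total minutes past 12:00
Subtracting: 8 hours and 46 minutes = 526 minutes
660 - 526 = 134 minutes
= 2 hours and 14 minutes past 12:00 = 2:14

Final answer: 2:14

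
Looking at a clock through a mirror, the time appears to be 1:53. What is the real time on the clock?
Reflection across the vertical (12-6) axis maps a hand at angle A degrees to (360 - A) degrees, which sends a reading of T minutes past 12:00 to (720 - T) minutes past 12:00.
Mirror reads 1:53 = 113 minutes past 12:00.
Actual time: (720 - 113) mod 720 = 607 minutes = 10:07.

Final answer: 10:07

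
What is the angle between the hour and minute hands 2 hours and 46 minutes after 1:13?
First find the time 2 hours and 46 minutes after 1:13.
Total minutes: 1 x 60 + 13 + 2 x 60 + 46 = 239.
239 mod 720 = 239 minutes = 3:59.
Now compute the angle at 3:59:
Hour hand: 3 x 30 + 59 x 0.5 = 119.5 degrees
Minute hand: 59 x 6 = 354 degrees
Difference: |119.5 - 354| = 234.5 degrees
Smaller angle: 360 - 234.5 = 125.5 degrees

Final answer: 125.5 degrees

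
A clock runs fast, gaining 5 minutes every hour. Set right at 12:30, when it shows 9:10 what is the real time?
For every 60 true minutes, the faulty clock advances 65 minutes, so 1 faulty-clock minute corresponds to 60/65 true minutes.
From 12:30 to 9:10 on the faulty dial is 520 minutes.
True elapsed: 520 x 60/65 = 480 minutes = 8 hours.
True time: 12:30 + 8 hours = 8:30.

Final answer: 8:30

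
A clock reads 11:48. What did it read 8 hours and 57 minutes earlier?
Starting time: 11:48 = 708 total minutes past 12:00
Subtracting: 8 hours and 57 minutes = 537 minutes
708 - 537 = 171 minutes
= 2 hours and 51 minutes past 12:00 = 2:51

Final answer: 2:51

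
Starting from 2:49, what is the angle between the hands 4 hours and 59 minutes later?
First find the time 4 hours and 59 minutes after 2:49.
Total minutes: 2 x 60 + 49 + 4 x 60 + 59 = 468.
468 mod 720 = 468 minutes = 7:48.
Now compute the angle at 7:48:
Hour hand: 7 x 30 + 48 x 0.5 = 234 degrees
Minute hand: 48 x 6 = 288 degrees
Difference: |234 - 288| = 54 degrees
The angle is 54 degrees

Final answer: 54 degrees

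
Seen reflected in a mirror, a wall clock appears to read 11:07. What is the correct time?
Reflection across the vertical (12-6) axis maps a hand at angle A degrees to (360 - A) degrees, which sends a reading of T minutes past 12:00 to (720 - T) minutes past 12:00.
Mirror reads 11:07 = 667 minutes past 12:00.
Actual time: (720 - 667) mod 720 = 53 minutes = 12:53.

Final answer: 12:53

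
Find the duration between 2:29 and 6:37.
From 2:29 to 6:37:
(6 x 60 + 37) - (2 x 60 + 29) = 397 - 149 = 248 minutes
= 4 hours and 8 minutes

Final answer: 4 hours and 8 minutes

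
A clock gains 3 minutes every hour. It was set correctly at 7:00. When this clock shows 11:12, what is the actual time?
For every 60 true minutes, the faulty clock advances 63 minutes, so 1 faulty-clock minute corresponds to 60/63 true minutes.
From 7:00 to 11:12 on the faulty dial is 252 minutes.
True elapsed: 252 x 60/63 = 240 minutes = 4 hours.
True time: 7:00 + 4 hours = 11:00.

Final answer: 11:00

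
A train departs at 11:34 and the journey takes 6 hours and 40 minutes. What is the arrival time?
Starting time: 11:34
Adding 40 minutes to 34 minutes: 34 + 40 = 74 minutes = 1 hour and 14 minutes
Adding 6 hours: 11 + 6 + 1 (carry) = 18 - 12 = 6
Final time: 6:14

Final answer: 6:14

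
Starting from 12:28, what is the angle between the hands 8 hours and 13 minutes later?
First find the time 8 hours and 13 minutes after 12:28.
Total minutes: 12 x 60 + 28 + 8 x 60 + 13 = 1241.
1241 mod 720 = 521 minutes = 8:41.
Now compute the angle at 8:41:
Hour hand: 8 x 30 + 41 x 0.5 = 260.5 degrees
Minute hand: 41 x 6 = 246 degrees
Difference: |260.5 - 246| = 14.5 degrees
The angle is 14.5 degrees

Final answer: 14.5 degrees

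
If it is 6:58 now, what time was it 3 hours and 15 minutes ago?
Starting time: 6:58 = 418 total minutes past 12:00
Subtracting: 3 hours and 15 minutes = 195 minutes
418 - 195 = 223 minutes
= 3 hours and 43 minutes past 12:00 = 3:43

Final answer: 3:43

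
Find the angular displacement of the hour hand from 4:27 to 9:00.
The hour hand moves 0.5 degrees per minute.
Time elapsed: 9:00 - 4:27 = 273 minutes
Angular displacement: 273 x 0.5 = 136.5 degrees

Final answer: 136.5 degrees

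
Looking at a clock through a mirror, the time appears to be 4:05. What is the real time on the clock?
Reflection across the vertical (12-6) axis maps a hand at angle A degrees to (360 - A) degrees, which sends a reading of T minutes past 12:00 to (720 - T) minutes past 12:00.
Mirror reads 4:05 = 245 minutes past 12:00.
Actual time: (720 - 245) mod 720 = 475 minutes = 7:55.

Final answer: 7:55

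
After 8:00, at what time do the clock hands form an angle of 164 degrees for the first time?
At t minutes past 8:00, the hour hand is at 30 x 8 + 0.5t degrees and the minute hand is at 6t degrees.
The smaller angle between them is 164 degrees when |30H - 5.5t| = 164 or |30H - 5.5t| = 196.
With H = 8, solve 30 x 8 - 5.5t = +/- target for each target:
  t = (30 x 8 - 164) / 5.5 = 13.82
  t = (30 x 8 + 164) / 5.5 = 73.45 (outside (0, 60))
  t = (30 x 8 - 196) / 5.5 = 8
  t = (30 x 8 + 196) / 5.5 = 79.27 (outside (0, 60))
Valid solutions in (0, 60): {8, 13.82} minutes.
The first occurrence is t = 8 minutes.
The hands form a 164-degree angle at 8 minutes past 8:00.

Final answer: 8 minutes past 8:00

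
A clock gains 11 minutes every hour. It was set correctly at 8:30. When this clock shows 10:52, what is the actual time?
For every 60 true minutes, the faulty clock advances 71 minutes, so 1 faulty-clock minute corresponds to 60/71 true minutes.
From 8:30 to 10:52 on the faulty dial is 142 minutes.
True elapsed: 142 x 60/71 = 120 minutes = 2 hours.
True time: 8:30 + 2 hours = 10:30.

Final answer: 10:30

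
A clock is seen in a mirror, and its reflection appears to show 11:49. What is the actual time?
Reflection across the vertical (12-6) axis maps a hand at angle A degrees to (360 - A) degrees, which sends a reading of T minutes past 12:00 to (720 - T) minutes past 12:00.
Mirror reads 11:49 = 709 minutes past 12:00.
Actual time: (720 - 709) mod 720 = 11 minutes = 12:11.

Final answer: 12:11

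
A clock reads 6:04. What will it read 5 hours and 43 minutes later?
Starting time: 6:04
Adding 43 minutes to 4 minutes: 4 + 43 = 47 minutes
Adding 5 hours: 6 + 5 = 11
Final time: 11:47

Final answer: 11:47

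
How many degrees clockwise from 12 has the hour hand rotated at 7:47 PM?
The hour hand moves 30 degrees per hour and 0.5 degrees per minute.
At 7:47: (7) x 30 + 47 x 0.5 = 210 + 23.5 = 233.5 degrees

Final answer: 233.5 degrees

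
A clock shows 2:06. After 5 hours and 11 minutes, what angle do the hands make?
First find the time 5 hours and 11 minutes after 2:06.
Total minutes: 2 x 60 + 6 + 5 x 60 + 11 = 437.
437 mod 720 = 437 minutes = 7:17.
Now compute the angle at 7:17:
Hour hand: 7 x 30 + 17 x 0.5 = 218.5 degrees
Minute hand: 17 x 6 = 102 degrees
Difference: |218.5 - 102| = 116.5 degrees
The angle is 116.5 degrees

Final answer: 116.5 degrees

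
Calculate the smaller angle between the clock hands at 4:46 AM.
Hour hand position: 4 x 30 + 46 x 0.5 = 143 degrees
Minute hand position: 46 x 6 = 276 degrees
Difference: |143 - 276| = 133 degrees
The angle between the hands is 133 degrees

Final answer: 133 degrees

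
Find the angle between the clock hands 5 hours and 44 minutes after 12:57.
First find the time 5 hours and 44 minutes after 12:57.
Total minutes: 12 x 60 + 57 + 5 x 60 + 44 = 1121.
1121 mod 720 = 401 minutes = 6:41.
Now compute the angle at 6:41:
Hour hand: 6 x 30 + 41 x 0.5 = 200.5 degrees
Minute hand: 41 x 6 = 246 degrees
Difference: |200.5 - 246| = 45.5 degrees
The angle is 45.5 degrees

Final answer: 45.5 degrees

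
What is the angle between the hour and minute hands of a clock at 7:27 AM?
Hour hand position: 7 x 30 + 27 x 0.5 = 223.5 degrees
Minute hand position: 27 x 6 = 162 degrees
Difference: |223.5 - 162| = 61.5 degrees
The angle between the hands is 61.5 degrees

Final answer: 61.5 degrees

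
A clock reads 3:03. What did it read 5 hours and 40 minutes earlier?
Starting time: 3:03 = 183 total minutes past 12:00
Subtracting: 5 hours and 40 minutes = 340 minutes
183 - 340 = -157 (negative, add 12 hours = 720) = 563 minutes
= 9 hours and 23 minutes past 12:00 = 9:23

Final answer: 9:23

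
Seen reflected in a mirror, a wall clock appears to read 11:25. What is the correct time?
Reflection across the vertical (12-6) axis maps a hand at angle A degrees to (360 - A) degrees, which sends a reading of T minutes past 12:00 to (720 - T) minutes past 12:00.
Mirror reads 11:25 = 685 minutes past 12:00.
Actual time: (720 - 685) mod 720 = 35 minutes = 12:35.

Final answer: 12:35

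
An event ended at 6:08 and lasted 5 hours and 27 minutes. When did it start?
Starting time: 6:08 = 368 total minutes past 12:00
Subtracting: 5 hours and 27 minutes = 327 minutes
368 - 327 = 41 minutes
= 41 minutes past 12:00 = 12:41

Final answer: 12:41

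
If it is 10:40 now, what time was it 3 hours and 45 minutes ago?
Starting time: 10:40 = 640 total minutes past 12:00
Subtracting: 3 hours and 45 minutes = 225 minutes
640 - 225 = 415 minutes
= 6 hours and 55 minutes past 12:00 = 6:55

Final answer: 6:55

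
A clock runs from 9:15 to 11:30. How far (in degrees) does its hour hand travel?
The hour hand moves 0.5 degrees per minute.
Time elapsed: 11:30 - 9:15 = 135 minutes
Angular displacement: 135 x 0.5 = 67.5 degrees

Final answer: 67.5 degrees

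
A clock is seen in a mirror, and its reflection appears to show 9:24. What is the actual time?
Reflection across the vertical (12-6) axis maps a hand at angle A degrees to (360 - A) degrees, which sends a reading of T minutes past 12:00 to (720 - T) minutes past 12:00.
Mirror reads 9:24 = 564 minutes past 12:00.
Actual time: (720 - 564) mod 720 = 156 minutes = 2:36.

Final answer: 2:36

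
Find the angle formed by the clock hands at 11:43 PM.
Hour hand position: 11 x 30 + 43 x 0.5 = 351.5 degrees
Minute hand position: 43 x 6 = 258 degrees
Difference: |351.5 - 258| = 93.5 degrees
The angle between the hands is 93.5 degrees

Final answer: 93.5 degrees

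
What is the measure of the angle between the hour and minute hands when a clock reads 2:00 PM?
Hour hand position: 2 x 30 + 0 x 0.5 = 60 degrees
Minute hand position: 0 x 6 = 0 degrees
Difference: |60 - 0| = 60 degrees
The angle between the hands is 60 degrees

Final answer: 60 degrees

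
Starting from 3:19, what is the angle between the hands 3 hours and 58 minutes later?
First find the time 3 hours and 58 minutes after 3:19.
Total minutes: 3 x 60 + 19 + 3 x 60 + 58 = 437.
437 mod 720 = 437 minutes = 7:17.
Now compute the angle at 7:17:
Hour hand: 7 x 30 + 17 x 0.5 = 218.5 degrees
Minute hand: 17 x 6 = 102 degrees
Difference: |218.5 - 102| = 116.5 degrees
The angle is 116.5 degrees

Final answer: 116.5 degrees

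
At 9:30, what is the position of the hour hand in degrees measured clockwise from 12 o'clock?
The hour hand moves 30 degrees per hour and 0.5 degrees per minute.
At 9:30: (9) x 30 + 30 x 0.5 = 270 + 15 = 285 degrees

Final answer: 285 degrees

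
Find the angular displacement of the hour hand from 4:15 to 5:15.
The hour hand moves 0.5 degrees per minute.
Time elapsed: 5:15 - 4:15 = 60 minutes
Angular displacement: 60 x 0.5 = 30 degrees

Final answer: 30 degrees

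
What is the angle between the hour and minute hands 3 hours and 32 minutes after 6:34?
First find the time 3 hours and 32 minutes after 6:34.
Total minutes: 6 x 60 + 34 + 3 x 60 + 32 = 606.
606 mod 720 = 606 minutes = 10:06.
Now compute the angle at 10:06:
Hour hand: 10 x 30 + 6 x 0.5 = 303 degrees
Minute hand: 6 x 6 = 36 degrees
Difference: |303 - 36| = 267 degrees
Smaller angle: 360 - 267 = 93 degrees

Final answer: 93 degrees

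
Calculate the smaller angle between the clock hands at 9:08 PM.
Hour hand position: 9 x 30 + 8 x 0.5 = 274 degrees
Minute hand position: 8 x 6 = 48 degrees
Difference: |274 - 48| = 226 degrees
Since 226 > 180, the smaller angle is 360 - 226 = 134 degrees

Final answer: 134 degrees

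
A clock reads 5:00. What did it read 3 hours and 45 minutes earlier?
Starting time: 5:00 = 300 total minutes past 12:00
Subtracting: 3 hours and 45 minutes = 225 minutes
300 - 225 = 75 minutes
= 1 hour and 15 minutes past 12:00 = 1:15

Final answer: 1:15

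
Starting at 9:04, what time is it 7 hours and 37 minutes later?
Starting time: 9:04
Adding 37 minutes to 4 minutes: 4 + 37 = 41 minutes
Adding 7 hours: 9 + 7 = 16 - 12 = 4
Final time: 4:41

Final answer: 4:41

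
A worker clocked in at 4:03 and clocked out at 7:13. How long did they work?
From 4:03 to 7:13:
(7 x 60 + 13) - (4 x 60 + 3) = 433 - 243 = 190 minutes
= 3 hours and 10 minutes

Final answer: 3 hours and 10 minutes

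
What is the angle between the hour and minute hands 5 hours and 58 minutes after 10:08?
First find the time 5 hours and 58 minutes after 10:08.
Total minutes: 10 x 60 + 8 + 5 x 60 + 58 = 966.
966 mod 720 = 246 minutes = 4:06.
Now compute the angle at 4:06:
Hour hand: 4 x 30 + 6 x 0.5 = 123 degrees
Minute hand: 6 x 6 = 36 degrees
Difference: |123 - 36| = 87 degrees
The angle is 87 degrees

Final answer: 87 degrees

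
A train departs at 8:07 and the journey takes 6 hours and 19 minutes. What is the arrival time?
Starting time: 8:07
Adding 19 minutes to 7 minutes: 7 + 19 = 26 minutes
Adding 6 hours: 8 + 6 = 14 - 12 = 2
Final time: 2:26

Final answer: 2:26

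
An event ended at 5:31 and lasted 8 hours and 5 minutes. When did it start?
Starting time: 5:31 = 331 total minutes past 12:00
Subtracting: 8 hours and 5 minutes = 485 minutes
331 - 485 = -154 (negative, add 12 hours = 720) = 566 minutes
= 9 hours and 26 minutes past 12:00 = 9:26

Final answer: 9:26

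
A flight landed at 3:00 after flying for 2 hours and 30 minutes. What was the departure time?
Starting time: 3:00 = 180 total minutes past 12:00
Subtracting: 2 hours and 30 minutes = 150 minutes
180 - 150 = 30 minutes
= 30 minutes past 12:00 = 12:30

Final answer: 12:30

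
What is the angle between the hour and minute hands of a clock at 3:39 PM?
Hour hand position: 3 x 30 + 39 x 0.5 = 109.5 degrees
Minute hand position: 39 x 6 = 234 degrees
Difference: |109.5 - 234| = 124.5 degrees
The angle between the hands is 124.5 degrees

Final answer: 124.5 degrees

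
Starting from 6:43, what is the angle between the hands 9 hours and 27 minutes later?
First find the time 9 hours and 27 minutes after 6:43.
Total minutes: 6 x 60 + 43 + 9 x 60 + 27 = 970.
970 mod 720 = 250 minutes = 4:10.
Now compute the angle at 4:10:
Hour hand: 4 x 30 + 10 x 0.5 = 125 degrees
Minute hand: 10 x 6 = 60 degrees
Difference: |125 - 60| = 65 degrees
The angle is 65 degrees

Final answer: 65 degrees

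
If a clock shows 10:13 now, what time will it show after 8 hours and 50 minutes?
Starting time: 10:13
Adding 50 minutes to 13 minutes: 13 + 50 = 63 minutes = 1 hour and 3 minutes
Adding 8 hours: 10 + 8 + 1 (carry) = 19 - 12 = 7
Final time: 7:03

Final answer: 7:03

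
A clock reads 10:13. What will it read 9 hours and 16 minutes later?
Starting time: 10:13
Adding 16 minutes to 13 minutes: 13 + 16 = 29 minutes
Adding 9 hours: 10 + 9 = 19 - 12 = 7
Final time: 7:29

Final answer: 7:29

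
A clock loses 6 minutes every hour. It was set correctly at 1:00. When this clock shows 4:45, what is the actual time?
For every 60 true minutes, the faulty clock advances 54 minutes, so 1 faulty-clock minute corresponds to 60/54 true minutes.
From 1:00 to 4:45 on the faulty dial is 225 minutes.
True elapsed: 225 x 60/54 = 250 minutes = 4 hours and 10 minutes.
True time: 1:00 + 4 hours and 10 minutes = 5:10.

Final answer: 5:10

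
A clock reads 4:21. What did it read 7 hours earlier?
Starting time: 4:21 = 261 total minutes past 12:00
Subtracting: 7 hours = 420 minutes
261 - 420 = -159 (negative, add 12 hours = 720) = 561 minutes
= 9 hours and 21 minutes past 12:00 = 9:21

Final answer: 9:21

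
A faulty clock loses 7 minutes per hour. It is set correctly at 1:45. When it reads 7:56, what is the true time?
For every 60 true minutes, the faulty clock advances 53 minutes, so 1 faulty-clock minute corresponds to 60/53 true minutes.
From 1:45 to 7:56 on the faulty dial is 371 minutes.
True elapsed: 371 x 60/53 = 420 minutes = 7 hours.
True time: 1:45 + 7 hours = 8:45.

Final answer: 8:45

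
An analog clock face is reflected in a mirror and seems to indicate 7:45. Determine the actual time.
Reflection across the vertical (12-6) axis maps a hand at angle A degrees to (360 - A) degrees, which sends a reading of T minutes past 12:00 to (720 - T) minutes past 12:00.
Mirror reads 7:45 = 465 minutes past 12:00.
Actual time: (720 - 465) mod 720 = 255 minutes = 4:15.

Final answer: 4:15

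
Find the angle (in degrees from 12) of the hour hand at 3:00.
The hour hand moves 30 degrees per hour and 0.5 degrees per minute.
At 3:00: (3) x 30 + 0 x 0.5 = 90 + 0 = 90 degrees

Final answer: 90 degrees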